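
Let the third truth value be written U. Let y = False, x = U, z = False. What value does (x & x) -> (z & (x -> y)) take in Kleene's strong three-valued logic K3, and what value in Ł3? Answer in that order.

In Kleene's strong three-valued logic K3: x & x = U & U = U
x -> y = U -> False = U  [~U | False]
z & (x -> y) = False & U = False
(x & x) -> (z & (x -> y)) = U -> False = U
In Ł3: x & x = U & U = U
x -> y = U -> False = U  [min(1, 1−½+0)]
z & (x -> y) = False & U = False
(x & x) -> (z & (x -> y)) = U -> False = U

U; U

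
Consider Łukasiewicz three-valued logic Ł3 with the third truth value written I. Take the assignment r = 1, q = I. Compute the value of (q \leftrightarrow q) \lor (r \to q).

q \leftrightarrow q = I \leftrightarrow I = 1
r \to q = 1 \to I = I
(q \leftrightarrow q) \lor (r \to q) = 1 \lor I = 1

1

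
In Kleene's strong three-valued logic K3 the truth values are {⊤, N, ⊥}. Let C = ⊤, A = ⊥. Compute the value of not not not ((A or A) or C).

A or A = ⊥ or ⊥ = ⊥
(A or A) or C = ⊥ or ⊤ = ⊤
not ((A or A) or C) = not ⊤ = ⊥
not not ((A or A) or C) = not ⊥ = ⊤
not not not ((A or A) or C) = not ⊤ = ⊥

⊥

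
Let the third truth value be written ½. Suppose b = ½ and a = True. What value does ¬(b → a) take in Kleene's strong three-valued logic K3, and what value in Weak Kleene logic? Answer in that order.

False; ½

In Kleene's strong three-valued logic K3: b → a = ½ → True = True  [¬½ ∨ True]
¬(b → a) = ¬True = False
In Weak Kleene logic: b → a = ½ → True = ½  [any arg is the third value ⇒ result is the third value]
¬(b → a) = ¬½ = ½
They differ because Kleene's strong three-valued logic K3 and Weak Kleene logic treat ½ differently under the binary connectives.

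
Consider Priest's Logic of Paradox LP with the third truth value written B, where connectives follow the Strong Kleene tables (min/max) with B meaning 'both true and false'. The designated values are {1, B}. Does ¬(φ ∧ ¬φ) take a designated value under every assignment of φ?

Every assignment of φ over {1, B, 0} gives a value in {1, B}.
In particular, with φ=B: ¬(φ ∧ ¬φ) = B.

Yes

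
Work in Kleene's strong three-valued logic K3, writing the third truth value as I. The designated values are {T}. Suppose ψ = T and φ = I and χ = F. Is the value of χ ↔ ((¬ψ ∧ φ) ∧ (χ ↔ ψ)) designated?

¬ψ = ¬T = F
¬ψ ∧ φ = F ∧ I = F
χ ↔ ψ = F ↔ T = F
(¬ψ ∧ φ) ∧ (χ ↔ ψ) = F ∧ F = F
χ ↔ ((¬ψ ∧ φ) ∧ (χ ↔ ψ)) = F ↔ F = T
T ∈ {T}.

Yes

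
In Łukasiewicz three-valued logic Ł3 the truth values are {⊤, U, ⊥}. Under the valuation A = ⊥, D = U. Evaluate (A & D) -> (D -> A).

⊤

A & D = ⊥ & U = ⊥
D -> A = U -> ⊥ = U  [min(1, 1−½+0)]
(A & D) -> (D -> A) = ⊥ -> U = ⊤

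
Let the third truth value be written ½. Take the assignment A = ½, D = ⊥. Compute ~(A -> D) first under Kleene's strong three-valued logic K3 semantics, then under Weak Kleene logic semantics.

In Kleene's strong three-valued logic K3: A -> D = ½ -> ⊥ = ½  [~½ | ⊥]
~(A -> D) = ~½ = ½
In Weak Kleene logic: A -> D = ½ -> ⊥ = ½  [any arg is the third value ⇒ result is the third value]
~(A -> D) = ~½ = ½

½; ½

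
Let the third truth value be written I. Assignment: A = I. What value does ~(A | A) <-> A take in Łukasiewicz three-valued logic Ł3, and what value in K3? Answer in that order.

In Łukasiewicz three-valued logic Ł3: A | A = I | I = I
~(A | A) = ~I = I
~(A | A) <-> A = I <-> I = True
In K3: A | A = I | I = I
~(A | A) = ~I = I
~(A | A) <-> A = I <-> I = I
They differ because Łukasiewicz three-valued logic Ł3 and K3 treat I differently under implication.

True; I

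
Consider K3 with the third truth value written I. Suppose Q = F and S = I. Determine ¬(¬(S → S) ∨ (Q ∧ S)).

I

S → S = I → I = I  [¬I ∨ I]
¬(S → S) = ¬I = I
Q ∧ S = F ∧ I = F
¬(S → S) ∨ (Q ∧ S) = I ∨ F = I
¬(¬(S → S) ∨ (Q ∧ S)) = ¬I = I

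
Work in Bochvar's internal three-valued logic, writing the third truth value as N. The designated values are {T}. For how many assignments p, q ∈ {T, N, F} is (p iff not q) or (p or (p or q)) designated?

Designated under: (p=T, q=T); (p=T, q=F); (p=F, q=T).

3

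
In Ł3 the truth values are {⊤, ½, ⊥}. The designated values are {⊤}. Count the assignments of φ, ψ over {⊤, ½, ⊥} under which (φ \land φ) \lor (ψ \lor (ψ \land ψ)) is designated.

Of the 9 assignments, 5 give a value in {⊤}.

5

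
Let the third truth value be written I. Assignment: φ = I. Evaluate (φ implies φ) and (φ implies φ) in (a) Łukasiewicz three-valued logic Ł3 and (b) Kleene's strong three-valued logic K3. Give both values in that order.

T; I

In Łukasiewicz three-valued logic Ł3: φ implies φ = I implies I = T  [min(1, 1−½+½)]
φ implies φ = I implies I = T
(φ implies φ) and (φ implies φ) = T and T = T
In Kleene's strong three-valued logic K3: φ implies φ = I implies I = I  [not I or I]
φ implies φ = I implies I = I
(φ implies φ) and (φ implies φ) = I and I = I
They differ because Łukasiewicz three-valued logic Ł3 and Kleene's strong three-valued logic K3 treat I differently under implication.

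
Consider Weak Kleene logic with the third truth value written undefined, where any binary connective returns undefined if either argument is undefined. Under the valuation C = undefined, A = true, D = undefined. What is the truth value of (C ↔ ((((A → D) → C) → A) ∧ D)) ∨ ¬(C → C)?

A → D = true → undefined = undefined  [any arg is the third value ⇒ result is the third value]
(A → D) → C = undefined → undefined = undefined
((A → D) → C) → A = undefined → true = undefined
(((A → D) → C) → A) ∧ D = undefined ∧ undefined = undefined
C ↔ ((((A → D) → C) → A) ∧ D) = undefined ↔ undefined = undefined
C → C = undefined → undefined = undefined
¬(C → C) = ¬undefined = undefined
(C ↔ ((((A → D) → C) → A) ∧ D)) ∨ ¬(C → C) = undefined ∨ undefined = undefined

undefined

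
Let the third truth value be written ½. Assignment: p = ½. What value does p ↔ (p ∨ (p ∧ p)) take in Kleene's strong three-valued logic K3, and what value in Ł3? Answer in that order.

½; True

In Kleene's strong three-valued logic K3: p ∧ p = ½ ∧ ½ = ½
p ∨ (p ∧ p) = ½ ∨ ½ = ½
p ↔ (p ∨ (p ∧ p)) = ½ ↔ ½ = ½
In Ł3: p ∧ p = ½ ∧ ½ = ½
p ∨ (p ∧ p) = ½ ∨ ½ = ½
p ↔ (p ∨ (p ∧ p)) = ½ ↔ ½ = True  [1 − |½−½|]
They differ because Kleene's strong three-valued logic K3 and Ł3 treat ½ differently under implication.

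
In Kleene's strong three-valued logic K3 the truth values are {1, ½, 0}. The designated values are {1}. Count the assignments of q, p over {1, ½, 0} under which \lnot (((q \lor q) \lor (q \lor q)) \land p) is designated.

Of the 9 assignments, 5 give a value in {1}.

5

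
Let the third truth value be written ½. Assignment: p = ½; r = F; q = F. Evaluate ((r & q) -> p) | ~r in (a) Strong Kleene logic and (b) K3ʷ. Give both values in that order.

In Strong Kleene logic: r & q = F & F = F
(r & q) -> p = F -> ½ = T
~r = ~F = T
((r & q) -> p) | ~r = T | T = T
In K3ʷ: r & q = F & F = F
(r & q) -> p = F -> ½ = ½  [any arg is the third value ⇒ result is the third value]
~r = ~F = T
((r & q) -> p) | ~r = ½ | T = ½
They differ because Strong Kleene logic and K3ʷ treat ½ differently under the binary connectives.

T; ½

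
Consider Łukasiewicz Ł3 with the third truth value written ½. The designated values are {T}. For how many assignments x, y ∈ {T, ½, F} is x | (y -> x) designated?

6

Of the 9 assignments, 6 give a value in {T}.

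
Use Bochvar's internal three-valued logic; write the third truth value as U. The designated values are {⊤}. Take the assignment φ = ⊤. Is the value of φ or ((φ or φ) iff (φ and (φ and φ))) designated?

φ or φ = ⊤ or ⊤ = ⊤
φ and φ = ⊤ and ⊤ = ⊤
φ and (φ and φ) = ⊤ and ⊤ = ⊤
(φ or φ) iff (φ and (φ and φ)) = ⊤ iff ⊤ = ⊤
φ or ((φ or φ) iff (φ and (φ and φ))) = ⊤ or ⊤ = ⊤
⊤ ∈ {⊤}.

Yes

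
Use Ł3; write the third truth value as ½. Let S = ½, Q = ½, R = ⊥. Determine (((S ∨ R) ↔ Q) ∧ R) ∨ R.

⊥

S ∨ R = ½ ∨ ⊥ = ½
(S ∨ R) ↔ Q = ½ ↔ ½ = ⊤
((S ∨ R) ↔ Q) ∧ R = ⊤ ∧ ⊥ = ⊥
(((S ∨ R) ↔ Q) ∧ R) ∨ R = ⊥ ∨ ⊥ = ⊥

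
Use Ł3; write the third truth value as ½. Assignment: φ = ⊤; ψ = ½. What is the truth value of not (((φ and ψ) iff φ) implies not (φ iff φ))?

½

φ and ψ = ⊤ and ½ = ½
(φ and ψ) iff φ = ½ iff ⊤ = ½
φ iff φ = ⊤ iff ⊤ = ⊤
not (φ iff φ) = not ⊤ = ⊥
((φ and ψ) iff φ) implies not (φ iff φ) = ½ implies ⊥ = ½
not (((φ and ψ) iff φ) implies not (φ iff φ)) = not ½ = ½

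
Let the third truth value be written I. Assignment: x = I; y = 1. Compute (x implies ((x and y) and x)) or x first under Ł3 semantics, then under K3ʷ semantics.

In Ł3: x and y = I and 1 = I
(x and y) and x = I and I = I
x implies ((x and y) and x) = I implies I = 1
(x implies ((x and y) and x)) or x = 1 or I = 1
In K3ʷ: x and y = I and 1 = I
(x and y) and x = I and I = I
x implies ((x and y) and x) = I implies I = I  [any arg is the third value ⇒ result is the third value]
(x implies ((x and y) and x)) or x = I or I = I
They differ because Ł3 and K3ʷ treat I differently under the binary connectives.

1; I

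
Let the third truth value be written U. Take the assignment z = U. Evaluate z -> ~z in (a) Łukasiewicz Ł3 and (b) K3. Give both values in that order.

In Łukasiewicz Ł3: ~z = ~U = U
z -> ~z = U -> U = true
In K3: ~z = ~U = U
z -> ~z = U -> U = U
They differ because Łukasiewicz Ł3 and K3 treat U differently under implication.

true; U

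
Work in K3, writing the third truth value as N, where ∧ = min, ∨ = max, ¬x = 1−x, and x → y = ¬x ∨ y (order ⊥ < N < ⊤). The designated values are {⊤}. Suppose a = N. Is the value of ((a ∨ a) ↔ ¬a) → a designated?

No

a ∨ a = N ∨ N = N
¬a = ¬N = N
(a ∨ a) ↔ ¬a = N ↔ N = N
((a ∨ a) ↔ ¬a) → a = N → N = N  [¬N ∨ N]
N ∉ {⊤}.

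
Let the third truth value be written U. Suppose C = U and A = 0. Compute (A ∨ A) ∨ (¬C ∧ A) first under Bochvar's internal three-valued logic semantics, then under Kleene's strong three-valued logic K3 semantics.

U; 0

In Bochvar's internal three-valued logic: A ∨ A = 0 ∨ 0 = 0
¬C = ¬U = U
¬C ∧ A = U ∧ 0 = U
(A ∨ A) ∨ (¬C ∧ A) = 0 ∨ U = U
In Kleene's strong three-valued logic K3: A ∨ A = 0 ∨ 0 = 0
¬C = ¬U = U
¬C ∧ A = U ∧ 0 = 0
(A ∨ A) ∨ (¬C ∧ A) = 0 ∨ 0 = 0
They differ because Bochvar's internal three-valued logic and Kleene's strong three-valued logic K3 treat U differently under the binary connectives.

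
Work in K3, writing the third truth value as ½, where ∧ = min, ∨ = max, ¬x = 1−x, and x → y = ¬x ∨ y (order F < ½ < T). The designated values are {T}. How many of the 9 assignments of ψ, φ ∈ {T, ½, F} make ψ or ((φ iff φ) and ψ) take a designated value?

3

Designated under: (ψ=T, φ=T); (ψ=T, φ=½); (ψ=T, φ=F).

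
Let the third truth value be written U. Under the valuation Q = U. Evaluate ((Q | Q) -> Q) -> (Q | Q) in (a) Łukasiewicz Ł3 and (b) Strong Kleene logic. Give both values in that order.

U; U

In Łukasiewicz Ł3: Q | Q = U | U = U
(Q | Q) -> Q = U -> U = ⊤  [min(1, 1−½+½)]
Q | Q = U | U = U
((Q | Q) -> Q) -> (Q | Q) = ⊤ -> U = U
In Strong Kleene logic: Q | Q = U | U = U
(Q | Q) -> Q = U -> U = U  [~U | U]
Q | Q = U | U = U
((Q | Q) -> Q) -> (Q | Q) = U -> U = U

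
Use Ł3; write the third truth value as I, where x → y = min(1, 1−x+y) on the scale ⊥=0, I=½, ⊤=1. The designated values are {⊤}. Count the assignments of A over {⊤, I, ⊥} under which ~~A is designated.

A=⊤: ⊤ ✓
A=I: I ·
A=⊥: ⊥ ·

1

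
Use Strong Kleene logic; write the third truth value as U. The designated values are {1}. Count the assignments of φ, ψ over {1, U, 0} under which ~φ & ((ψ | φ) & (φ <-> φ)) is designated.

Designated under: (φ=0, ψ=1).

1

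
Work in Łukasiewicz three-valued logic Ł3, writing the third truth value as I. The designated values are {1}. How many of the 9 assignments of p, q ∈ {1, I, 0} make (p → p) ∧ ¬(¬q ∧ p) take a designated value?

5

Of the 9 assignments, 5 give a value in {1}.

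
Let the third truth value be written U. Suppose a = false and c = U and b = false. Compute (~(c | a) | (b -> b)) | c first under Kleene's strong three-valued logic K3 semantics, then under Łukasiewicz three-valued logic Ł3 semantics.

In Kleene's strong three-valued logic K3: c | a = U | false = U
~(c | a) = ~U = U
b -> b = false -> false = true
~(c | a) | (b -> b) = U | true = true
(~(c | a) | (b -> b)) | c = true | U = true
In Łukasiewicz three-valued logic Ł3: c | a = U | false = U
~(c | a) = ~U = U
b -> b = false -> false = true
~(c | a) | (b -> b) = U | true = true
(~(c | a) | (b -> b)) | c = true | U = true

true; true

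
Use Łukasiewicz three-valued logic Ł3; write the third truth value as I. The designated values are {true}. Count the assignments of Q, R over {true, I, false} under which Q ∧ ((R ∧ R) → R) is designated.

Designated under: (Q=true, R=true); (Q=true, R=I); (Q=true, R=false).

3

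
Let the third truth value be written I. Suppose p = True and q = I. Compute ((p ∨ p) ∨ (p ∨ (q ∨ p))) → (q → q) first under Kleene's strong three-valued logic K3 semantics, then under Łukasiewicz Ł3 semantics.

I; True

In Kleene's strong three-valued logic K3: p ∨ p = True ∨ True = True
q ∨ p = I ∨ True = True
p ∨ (q ∨ p) = True ∨ True = True
(p ∨ p) ∨ (p ∨ (q ∨ p)) = True ∨ True = True
q → q = I → I = I
((p ∨ p) ∨ (p ∨ (q ∨ p))) → (q → q) = True → I = I
In Łukasiewicz Ł3: p ∨ p = True ∨ True = True
q ∨ p = I ∨ True = True
p ∨ (q ∨ p) = True ∨ True = True
(p ∨ p) ∨ (p ∨ (q ∨ p)) = True ∨ True = True
q → q = I → I = True
((p ∨ p) ∨ (p ∨ (q ∨ p))) → (q → q) = True → True = True
They differ because Kleene's strong three-valued logic K3 and Łukasiewicz Ł3 treat I differently under implication.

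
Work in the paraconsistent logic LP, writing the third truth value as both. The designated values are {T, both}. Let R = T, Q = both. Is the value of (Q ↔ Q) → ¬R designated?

Q ↔ Q = both ↔ both = both
¬R = ¬T = F
(Q ↔ Q) → ¬R = both → F = both
both ∈ {T, both}.

Yes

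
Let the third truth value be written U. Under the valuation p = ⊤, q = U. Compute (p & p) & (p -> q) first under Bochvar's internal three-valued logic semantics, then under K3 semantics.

U; U

In Bochvar's internal three-valued logic: p & p = ⊤ & ⊤ = ⊤
p -> q = ⊤ -> U = U
(p & p) & (p -> q) = ⊤ & U = U
In K3: p & p = ⊤ & ⊤ = ⊤
p -> q = ⊤ -> U = U  [~⊤ | U]
(p & p) & (p -> q) = ⊤ & U = U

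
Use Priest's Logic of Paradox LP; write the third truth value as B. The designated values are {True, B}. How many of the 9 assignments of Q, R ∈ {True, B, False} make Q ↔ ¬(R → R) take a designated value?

7

Of the 9 assignments, 7 give a value in {True, B}.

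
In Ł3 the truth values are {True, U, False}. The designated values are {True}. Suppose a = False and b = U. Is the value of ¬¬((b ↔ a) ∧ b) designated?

b ↔ a = U ↔ False = U  [1 − |½−0|]
(b ↔ a) ∧ b = U ∧ U = U
¬((b ↔ a) ∧ b) = ¬U = U
¬¬((b ↔ a) ∧ b) = ¬U = U
U ∉ {True}.

No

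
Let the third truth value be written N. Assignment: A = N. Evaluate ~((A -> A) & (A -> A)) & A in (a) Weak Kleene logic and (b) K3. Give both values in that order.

N; N

In Weak Kleene logic: A -> A = N -> N = N  [any arg is the third value ⇒ result is the third value]
A -> A = N -> N = N
(A -> A) & (A -> A) = N & N = N
~((A -> A) & (A -> A)) = ~N = N
~((A -> A) & (A -> A)) & A = N & N = N
In K3: A -> A = N -> N = N  [~N | N]
A -> A = N -> N = N
(A -> A) & (A -> A) = N & N = N
~((A -> A) & (A -> A)) = ~N = N
~((A -> A) & (A -> A)) & A = N & N = N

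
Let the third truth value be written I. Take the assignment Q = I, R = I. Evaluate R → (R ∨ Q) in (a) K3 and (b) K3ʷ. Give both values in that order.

In K3: R ∨ Q = I ∨ I = I
R → (R ∨ Q) = I → I = I
In K3ʷ: R ∨ Q = I ∨ I = I
R → (R ∨ Q) = I → I = I  [any arg is the third value ⇒ result is the third value]

I; I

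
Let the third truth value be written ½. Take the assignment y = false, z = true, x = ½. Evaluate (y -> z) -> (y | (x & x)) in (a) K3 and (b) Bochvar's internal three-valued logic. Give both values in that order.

½; ½

In K3: y -> z = false -> true = true
x & x = ½ & ½ = ½
y | (x & x) = false | ½ = ½
(y -> z) -> (y | (x & x)) = true -> ½ = ½  [~true | ½]
In Bochvar's internal three-valued logic: y -> z = false -> true = true
x & x = ½ & ½ = ½
y | (x & x) = false | ½ = ½
(y -> z) -> (y | (x & x)) = true -> ½ = ½  [any arg is the third value ⇒ result is the third value]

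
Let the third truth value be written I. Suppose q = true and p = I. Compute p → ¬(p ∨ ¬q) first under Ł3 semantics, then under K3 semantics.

In Ł3: ¬q = ¬true = false
p ∨ ¬q = I ∨ false = I
¬(p ∨ ¬q) = ¬I = I
p → ¬(p ∨ ¬q) = I → I = true  [min(1, 1−½+½)]
In K3: ¬q = ¬true = false
p ∨ ¬q = I ∨ false = I
¬(p ∨ ¬q) = ¬I = I
p → ¬(p ∨ ¬q) = I → I = I
They differ because Ł3 and K3 treat I differently under implication.

true; I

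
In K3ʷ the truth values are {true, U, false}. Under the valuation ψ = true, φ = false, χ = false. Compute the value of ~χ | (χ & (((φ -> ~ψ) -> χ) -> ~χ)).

true

~χ = ~false = true
~ψ = ~true = false
φ -> ~ψ = false -> false = true
(φ -> ~ψ) -> χ = true -> false = false
~χ = ~false = true
((φ -> ~ψ) -> χ) -> ~χ = false -> true = true
χ & (((φ -> ~ψ) -> χ) -> ~χ) = false & true = false
~χ | (χ & (((φ -> ~ψ) -> χ) -> ~χ)) = true | false = true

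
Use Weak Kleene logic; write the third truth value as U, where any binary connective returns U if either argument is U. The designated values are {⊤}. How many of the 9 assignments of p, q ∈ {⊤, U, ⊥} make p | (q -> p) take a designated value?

Designated under: (p=⊤, q=⊤); (p=⊤, q=⊥); (p=⊥, q=⊥).

3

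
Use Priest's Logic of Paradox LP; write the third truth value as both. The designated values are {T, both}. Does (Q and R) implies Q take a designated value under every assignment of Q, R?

Every assignment of Q, R over {T, both, F} gives a value in {T, both}.
In particular, with Q=both, R=both: (Q and R) implies Q = both.

Yes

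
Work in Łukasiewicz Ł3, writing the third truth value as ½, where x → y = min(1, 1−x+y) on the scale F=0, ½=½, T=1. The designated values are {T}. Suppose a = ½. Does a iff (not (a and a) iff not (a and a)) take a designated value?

No

a and a = ½ and ½ = ½
not (a and a) = not ½ = ½
a and a = ½ and ½ = ½
not (a and a) = not ½ = ½
not (a and a) iff not (a and a) = ½ iff ½ = T
a iff (not (a and a) iff not (a and a)) = ½ iff T = ½
½ ∉ {T}.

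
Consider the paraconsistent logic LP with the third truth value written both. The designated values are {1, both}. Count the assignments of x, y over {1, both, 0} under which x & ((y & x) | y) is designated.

Designated under: (x=1, y=1); (x=1, y=both); (x=both, y=1); (x=both, y=both).

4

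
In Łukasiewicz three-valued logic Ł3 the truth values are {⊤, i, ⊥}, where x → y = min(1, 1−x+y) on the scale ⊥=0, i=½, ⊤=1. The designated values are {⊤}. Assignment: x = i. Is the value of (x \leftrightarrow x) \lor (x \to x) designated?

x \leftrightarrow x = i \leftrightarrow i = ⊤  [1 − |½−½|]
x \to x = i \to i = ⊤
(x \leftrightarrow x) \lor (x \to x) = ⊤ \lor ⊤ = ⊤
⊤ ∈ {⊤}.

Yes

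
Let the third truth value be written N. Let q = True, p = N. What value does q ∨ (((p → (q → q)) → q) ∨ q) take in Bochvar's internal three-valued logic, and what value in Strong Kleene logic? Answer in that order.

N; True

In Bochvar's internal three-valued logic: q → q = True → True = True
p → (q → q) = N → True = N
(p → (q → q)) → q = N → True = N
((p → (q → q)) → q) ∨ q = N ∨ True = N
q ∨ (((p → (q → q)) → q) ∨ q) = True ∨ N = N
In Strong Kleene logic: q → q = True → True = True
p → (q → q) = N → True = True
(p → (q → q)) → q = True → True = True
((p → (q → q)) → q) ∨ q = True ∨ True = True
q ∨ (((p → (q → q)) → q) ∨ q) = True ∨ True = True
They differ because Bochvar's internal three-valued logic and Strong Kleene logic treat N differently under the binary connectives.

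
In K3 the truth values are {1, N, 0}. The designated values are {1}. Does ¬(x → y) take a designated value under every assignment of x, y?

Countermodel: x=1, y=1 gives 0, which is not designated.

No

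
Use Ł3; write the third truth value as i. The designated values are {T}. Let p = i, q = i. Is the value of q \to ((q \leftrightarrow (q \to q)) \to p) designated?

q \to q = i \to i = T  [min(1, 1−½+½)]
q \leftrightarrow (q \to q) = i \leftrightarrow T = i
(q \leftrightarrow (q \to q)) \to p = i \to i = T
q \to ((q \leftrightarrow (q \to q)) \to p) = i \to T = T
T ∈ {T}.

Yes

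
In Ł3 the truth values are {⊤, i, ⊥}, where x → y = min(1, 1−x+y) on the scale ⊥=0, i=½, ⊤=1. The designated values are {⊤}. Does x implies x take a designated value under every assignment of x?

Yes

Every assignment of x over {⊤, i, ⊥} gives a value in {⊤}.
In particular, with x=i: x implies x = ⊤.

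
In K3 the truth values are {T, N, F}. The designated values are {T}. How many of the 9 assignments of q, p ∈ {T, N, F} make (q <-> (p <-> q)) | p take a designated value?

3

Designated under: (q=T, p=T); (q=N, p=T); (q=F, p=T).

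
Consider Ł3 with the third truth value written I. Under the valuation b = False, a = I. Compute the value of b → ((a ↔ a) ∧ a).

a ↔ a = I ↔ I = True  [1 − |½−½|]
(a ↔ a) ∧ a = True ∧ I = I
b → ((a ↔ a) ∧ a) = False → I = True

True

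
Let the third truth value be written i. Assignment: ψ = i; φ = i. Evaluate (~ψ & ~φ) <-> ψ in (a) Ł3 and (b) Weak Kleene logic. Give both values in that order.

In Ł3: ~ψ = ~i = i
~φ = ~i = i
~ψ & ~φ = i & i = i
(~ψ & ~φ) <-> ψ = i <-> i = ⊤  [1 − |½−½|]
In Weak Kleene logic: ~ψ = ~i = i
~φ = ~i = i
~ψ & ~φ = i & i = i
(~ψ & ~φ) <-> ψ = i <-> i = i
They differ because Ł3 and Weak Kleene logic treat i differently under the binary connectives.

⊤; i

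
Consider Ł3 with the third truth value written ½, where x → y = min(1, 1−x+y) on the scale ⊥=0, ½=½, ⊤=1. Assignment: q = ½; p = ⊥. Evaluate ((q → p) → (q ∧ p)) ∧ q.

½

q → p = ½ → ⊥ = ½  [min(1, 1−½+0)]
q ∧ p = ½ ∧ ⊥ = ⊥
(q → p) → (q ∧ p) = ½ → ⊥ = ½
((q → p) → (q ∧ p)) ∧ q = ½ ∧ ½ = ½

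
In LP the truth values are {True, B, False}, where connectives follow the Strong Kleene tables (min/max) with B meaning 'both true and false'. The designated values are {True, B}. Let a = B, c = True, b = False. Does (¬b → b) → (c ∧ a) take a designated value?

¬b = ¬False = True
¬b → b = True → False = False
c ∧ a = True ∧ B = B
(¬b → b) → (c ∧ a) = False → B = True  [¬False ∨ B]
True ∈ {True, B}.

Yes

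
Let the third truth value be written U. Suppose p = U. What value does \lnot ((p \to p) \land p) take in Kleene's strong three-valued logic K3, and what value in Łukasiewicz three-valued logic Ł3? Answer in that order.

U; U

In Kleene's strong three-valued logic K3: p \to p = U \to U = U  [\lnot U \lor U]
(p \to p) \land p = U \land U = U
\lnot ((p \to p) \land p) = \lnot U = U
In Łukasiewicz three-valued logic Ł3: p \to p = U \to U = T  [min(1, 1−½+½)]
(p \to p) \land p = T \land U = U
\lnot ((p \to p) \land p) = \lnot U = U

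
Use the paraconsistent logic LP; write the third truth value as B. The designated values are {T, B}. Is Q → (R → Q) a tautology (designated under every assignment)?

Every assignment of Q, R over {T, B, F} gives a value in {T, B}.
In particular, with Q=B, R=B: Q → (R → Q) = B.

Yes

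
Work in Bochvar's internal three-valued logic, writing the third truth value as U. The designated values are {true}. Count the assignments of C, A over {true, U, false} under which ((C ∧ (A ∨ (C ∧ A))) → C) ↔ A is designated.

Designated under: (C=true, A=true); (C=false, A=true).

2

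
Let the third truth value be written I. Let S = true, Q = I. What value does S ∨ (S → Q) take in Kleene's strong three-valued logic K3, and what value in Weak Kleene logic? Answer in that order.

In Kleene's strong three-valued logic K3: S → Q = true → I = I
S ∨ (S → Q) = true ∨ I = true
In Weak Kleene logic: S → Q = true → I = I  [any arg is the third value ⇒ result is the third value]
S ∨ (S → Q) = true ∨ I = I
They differ because Kleene's strong three-valued logic K3 and Weak Kleene logic treat I differently under the binary connectives.

true; I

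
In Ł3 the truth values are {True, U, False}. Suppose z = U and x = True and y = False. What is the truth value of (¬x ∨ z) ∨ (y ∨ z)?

U

¬x = ¬True = False
¬x ∨ z = False ∨ U = U
y ∨ z = False ∨ U = U
(¬x ∨ z) ∨ (y ∨ z) = U ∨ U = U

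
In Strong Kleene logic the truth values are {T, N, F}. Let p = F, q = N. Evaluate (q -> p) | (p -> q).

q -> p = N -> F = N  [~N | F]
p -> q = F -> N = T
(q -> p) | (p -> q) = N | T = T

T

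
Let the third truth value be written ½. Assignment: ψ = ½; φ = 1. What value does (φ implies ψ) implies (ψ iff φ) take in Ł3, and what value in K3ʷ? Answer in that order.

1; ½

In Ł3: φ implies ψ = 1 implies ½ = ½  [min(1, 1−1+½)]
ψ iff φ = ½ iff 1 = ½
(φ implies ψ) implies (ψ iff φ) = ½ implies ½ = 1
In K3ʷ: φ implies ψ = 1 implies ½ = ½  [any arg is the third value ⇒ result is the third value]
ψ iff φ = ½ iff 1 = ½
(φ implies ψ) implies (ψ iff φ) = ½ implies ½ = ½
They differ because Ł3 and K3ʷ treat ½ differently under the binary connectives.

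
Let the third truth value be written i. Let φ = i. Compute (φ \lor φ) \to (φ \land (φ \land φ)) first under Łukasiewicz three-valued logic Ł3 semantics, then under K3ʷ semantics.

true; i

In Łukasiewicz three-valued logic Ł3: φ \lor φ = i \lor i = i
φ \land φ = i \land i = i
φ \land (φ \land φ) = i \land i = i
(φ \lor φ) \to (φ \land (φ \land φ)) = i \to i = true  [min(1, 1−½+½)]
In K3ʷ: φ \lor φ = i \lor i = i
φ \land φ = i \land i = i
φ \land (φ \land φ) = i \land i = i
(φ \lor φ) \to (φ \land (φ \land φ)) = i \to i = i  [any arg is the third value ⇒ result is the third value]
They differ because Łukasiewicz three-valued logic Ł3 and K3ʷ treat i differently under the binary connectives.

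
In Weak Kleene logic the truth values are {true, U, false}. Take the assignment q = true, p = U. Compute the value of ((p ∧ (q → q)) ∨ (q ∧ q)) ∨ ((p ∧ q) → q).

q → q = true → true = true
p ∧ (q → q) = U ∧ true = U
q ∧ q = true ∧ true = true
(p ∧ (q → q)) ∨ (q ∧ q) = U ∨ true = U
p ∧ q = U ∧ true = U
(p ∧ q) → q = U → true = U  [any arg is the third value ⇒ result is the third value]
((p ∧ (q → q)) ∨ (q ∧ q)) ∨ ((p ∧ q) → q) = U ∨ U = U

U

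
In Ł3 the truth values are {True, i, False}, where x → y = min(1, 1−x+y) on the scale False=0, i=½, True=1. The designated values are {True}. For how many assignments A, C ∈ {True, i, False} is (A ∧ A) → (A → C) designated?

7

Of the 9 assignments, 7 give a value in {True}.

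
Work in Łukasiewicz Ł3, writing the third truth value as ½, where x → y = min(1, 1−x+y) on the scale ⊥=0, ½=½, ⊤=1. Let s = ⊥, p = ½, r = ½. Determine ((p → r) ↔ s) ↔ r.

½

p → r = ½ → ½ = ⊤  [min(1, 1−½+½)]
(p → r) ↔ s = ⊤ ↔ ⊥ = ⊥
((p → r) ↔ s) ↔ r = ⊥ ↔ ½ = ½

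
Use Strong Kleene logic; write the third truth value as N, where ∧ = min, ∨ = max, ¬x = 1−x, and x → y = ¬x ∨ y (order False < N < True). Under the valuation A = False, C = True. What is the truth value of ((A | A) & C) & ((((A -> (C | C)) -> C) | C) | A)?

A | A = False | False = False
(A | A) & C = False & True = False
C | C = True | True = True
A -> (C | C) = False -> True = True
(A -> (C | C)) -> C = True -> True = True
((A -> (C | C)) -> C) | C = True | True = True
(((A -> (C | C)) -> C) | C) | A = True | False = True
((A | A) & C) & ((((A -> (C | C)) -> C) | C) | A) = False & True = False

False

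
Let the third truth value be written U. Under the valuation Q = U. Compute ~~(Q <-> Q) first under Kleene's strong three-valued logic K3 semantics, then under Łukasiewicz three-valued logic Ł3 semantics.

U; True

In Kleene's strong three-valued logic K3: Q <-> Q = U <-> U = U
~(Q <-> Q) = ~U = U
~~(Q <-> Q) = ~U = U
In Łukasiewicz three-valued logic Ł3: Q <-> Q = U <-> U = True
~(Q <-> Q) = ~True = False
~~(Q <-> Q) = ~False = True
They differ because Kleene's strong three-valued logic K3 and Łukasiewicz three-valued logic Ł3 treat U differently under implication.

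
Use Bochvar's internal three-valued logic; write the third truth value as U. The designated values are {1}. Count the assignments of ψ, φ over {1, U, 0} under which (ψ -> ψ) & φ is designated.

2

Designated under: (ψ=1, φ=1); (ψ=0, φ=1).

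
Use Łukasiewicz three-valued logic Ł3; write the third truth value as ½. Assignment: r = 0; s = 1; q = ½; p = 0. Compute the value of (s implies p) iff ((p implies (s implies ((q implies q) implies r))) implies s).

0

s implies p = 1 implies 0 = 0
q implies q = ½ implies ½ = 1  [min(1, 1−½+½)]
(q implies q) implies r = 1 implies 0 = 0
s implies ((q implies q) implies r) = 1 implies 0 = 0
p implies (s implies ((q implies q) implies r)) = 0 implies 0 = 1
(p implies (s implies ((q implies q) implies r))) implies s = 1 implies 1 = 1
(s implies p) iff ((p implies (s implies ((q implies q) implies r))) implies s) = 0 iff 1 = 0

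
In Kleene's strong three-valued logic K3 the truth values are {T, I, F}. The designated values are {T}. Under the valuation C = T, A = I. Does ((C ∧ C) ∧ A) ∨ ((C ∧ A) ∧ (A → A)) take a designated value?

No

C ∧ C = T ∧ T = T
(C ∧ C) ∧ A = T ∧ I = I
C ∧ A = T ∧ I = I
A → A = I → I = I  [¬I ∨ I]
(C ∧ A) ∧ (A → A) = I ∧ I = I
((C ∧ C) ∧ A) ∨ ((C ∧ A) ∧ (A → A)) = I ∨ I = I
I ∉ {T}.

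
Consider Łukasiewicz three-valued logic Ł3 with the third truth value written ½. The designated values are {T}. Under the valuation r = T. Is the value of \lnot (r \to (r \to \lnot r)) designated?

\lnot r = \lnot T = F
r \to \lnot r = T \to F = F
r \to (r \to \lnot r) = T \to F = F
\lnot (r \to (r \to \lnot r)) = \lnot F = T
T ∈ {T}.

Yes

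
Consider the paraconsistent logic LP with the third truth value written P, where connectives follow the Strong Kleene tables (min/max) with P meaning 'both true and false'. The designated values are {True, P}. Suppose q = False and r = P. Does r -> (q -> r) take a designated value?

Yes

q -> r = False -> P = True  [~False | P]
r -> (q -> r) = P -> True = True
True ∈ {True, P}.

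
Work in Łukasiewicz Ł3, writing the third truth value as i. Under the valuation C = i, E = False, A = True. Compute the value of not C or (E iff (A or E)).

i

not C = not i = i
A or E = True or False = True
E iff (A or E) = False iff True = False
not C or (E iff (A or E)) = i or False = i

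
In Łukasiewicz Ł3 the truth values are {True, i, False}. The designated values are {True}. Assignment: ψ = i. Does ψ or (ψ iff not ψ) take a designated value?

Yes

not ψ = not i = i
ψ iff not ψ = i iff i = True  [1 − |½−½|]
ψ or (ψ iff not ψ) = i or True = True
True ∈ {True}.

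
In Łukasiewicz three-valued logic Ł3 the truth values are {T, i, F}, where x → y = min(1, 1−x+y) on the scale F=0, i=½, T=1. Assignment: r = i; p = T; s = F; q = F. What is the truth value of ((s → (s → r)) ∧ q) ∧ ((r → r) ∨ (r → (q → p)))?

s → r = F → i = T
s → (s → r) = F → T = T
(s → (s → r)) ∧ q = T ∧ F = F
r → r = i → i = T
q → p = F → T = T
r → (q → p) = i → T = T
(r → r) ∨ (r → (q → p)) = T ∨ T = T
((s → (s → r)) ∧ q) ∧ ((r → r) ∨ (r → (q → p))) = F ∧ T = F

F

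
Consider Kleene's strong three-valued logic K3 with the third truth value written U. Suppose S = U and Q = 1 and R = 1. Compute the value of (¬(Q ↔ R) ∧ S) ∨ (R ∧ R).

Q ↔ R = 1 ↔ 1 = 1
¬(Q ↔ R) = ¬1 = 0
¬(Q ↔ R) ∧ S = 0 ∧ U = 0
R ∧ R = 1 ∧ 1 = 1
(¬(Q ↔ R) ∧ S) ∨ (R ∧ R) = 0 ∨ 1 = 1

1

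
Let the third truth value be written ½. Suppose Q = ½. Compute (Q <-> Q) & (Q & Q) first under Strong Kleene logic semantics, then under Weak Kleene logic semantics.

½; ½

In Strong Kleene logic: Q <-> Q = ½ <-> ½ = ½
Q & Q = ½ & ½ = ½
(Q <-> Q) & (Q & Q) = ½ & ½ = ½
In Weak Kleene logic: Q <-> Q = ½ <-> ½ = ½
Q & Q = ½ & ½ = ½
(Q <-> Q) & (Q & Q) = ½ & ½ = ½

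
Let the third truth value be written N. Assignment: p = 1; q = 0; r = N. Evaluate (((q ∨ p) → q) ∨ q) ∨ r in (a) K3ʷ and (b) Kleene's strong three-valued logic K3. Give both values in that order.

N; N

In K3ʷ: q ∨ p = 0 ∨ 1 = 1
(q ∨ p) → q = 1 → 0 = 0
((q ∨ p) → q) ∨ q = 0 ∨ 0 = 0
(((q ∨ p) → q) ∨ q) ∨ r = 0 ∨ N = N
In Kleene's strong three-valued logic K3: q ∨ p = 0 ∨ 1 = 1
(q ∨ p) → q = 1 → 0 = 0
((q ∨ p) → q) ∨ q = 0 ∨ 0 = 0
(((q ∨ p) → q) ∨ q) ∨ r = 0 ∨ N = N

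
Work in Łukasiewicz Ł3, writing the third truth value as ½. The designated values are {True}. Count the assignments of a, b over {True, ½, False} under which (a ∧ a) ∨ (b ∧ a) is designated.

Designated under: (a=True, b=True); (a=True, b=½); (a=True, b=False).

3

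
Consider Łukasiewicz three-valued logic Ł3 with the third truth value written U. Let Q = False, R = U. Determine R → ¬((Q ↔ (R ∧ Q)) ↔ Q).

R ∧ Q = U ∧ False = False
Q ↔ (R ∧ Q) = False ↔ False = True
(Q ↔ (R ∧ Q)) ↔ Q = True ↔ False = False
¬((Q ↔ (R ∧ Q)) ↔ Q) = ¬False = True
R → ¬((Q ↔ (R ∧ Q)) ↔ Q) = U → True = True

True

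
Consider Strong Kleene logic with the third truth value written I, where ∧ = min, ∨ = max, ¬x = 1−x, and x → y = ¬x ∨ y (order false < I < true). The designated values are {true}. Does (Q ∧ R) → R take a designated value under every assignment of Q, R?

Countermodel: Q=true, R=I gives I, which is not designated.

No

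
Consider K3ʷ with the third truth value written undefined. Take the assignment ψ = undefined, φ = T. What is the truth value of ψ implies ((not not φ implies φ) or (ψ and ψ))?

undefined

not φ = not T = F
not not φ = not F = T
not not φ implies φ = T implies T = T
ψ and ψ = undefined and undefined = undefined
(not not φ implies φ) or (ψ and ψ) = T or undefined = undefined
ψ implies ((not not φ implies φ) or (ψ and ψ)) = undefined implies undefined = undefined  [any arg is the third value ⇒ result is the third value]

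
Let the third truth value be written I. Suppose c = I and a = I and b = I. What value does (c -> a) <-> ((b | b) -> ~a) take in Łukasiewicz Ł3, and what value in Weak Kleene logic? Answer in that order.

In Łukasiewicz Ł3: c -> a = I -> I = ⊤  [min(1, 1−½+½)]
b | b = I | I = I
~a = ~I = I
(b | b) -> ~a = I -> I = ⊤
(c -> a) <-> ((b | b) -> ~a) = ⊤ <-> ⊤ = ⊤
In Weak Kleene logic: c -> a = I -> I = I
b | b = I | I = I
~a = ~I = I
(b | b) -> ~a = I -> I = I
(c -> a) <-> ((b | b) -> ~a) = I <-> I = I
They differ because Łukasiewicz Ł3 and Weak Kleene logic treat I differently under the binary connectives.

⊤; I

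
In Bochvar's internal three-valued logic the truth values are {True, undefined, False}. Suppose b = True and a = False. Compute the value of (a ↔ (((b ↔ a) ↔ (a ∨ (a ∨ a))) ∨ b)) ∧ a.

b ↔ a = True ↔ False = False
a ∨ a = False ∨ False = False
a ∨ (a ∨ a) = False ∨ False = False
(b ↔ a) ↔ (a ∨ (a ∨ a)) = False ↔ False = True
((b ↔ a) ↔ (a ∨ (a ∨ a))) ∨ b = True ∨ True = True
a ↔ (((b ↔ a) ↔ (a ∨ (a ∨ a))) ∨ b) = False ↔ True = False
(a ↔ (((b ↔ a) ↔ (a ∨ (a ∨ a))) ∨ b)) ∧ a = False ∧ False = False

False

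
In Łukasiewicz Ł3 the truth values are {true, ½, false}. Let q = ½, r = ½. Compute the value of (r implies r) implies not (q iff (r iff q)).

r implies r = ½ implies ½ = true  [min(1, 1−½+½)]
r iff q = ½ iff ½ = true
q iff (r iff q) = ½ iff true = ½
not (q iff (r iff q)) = not ½ = ½
(r implies r) implies not (q iff (r iff q)) = true implies ½ = ½

½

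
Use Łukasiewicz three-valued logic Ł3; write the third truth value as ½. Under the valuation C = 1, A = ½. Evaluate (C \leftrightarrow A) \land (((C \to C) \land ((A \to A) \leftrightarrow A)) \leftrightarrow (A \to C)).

C \leftrightarrow A = 1 \leftrightarrow ½ = ½  [1 − |1−½|]
C \to C = 1 \to 1 = 1
A \to A = ½ \to ½ = 1
(A \to A) \leftrightarrow A = 1 \leftrightarrow ½ = ½
(C \to C) \land ((A \to A) \leftrightarrow A) = 1 \land ½ = ½
A \to C = ½ \to 1 = 1
((C \to C) \land ((A \to A) \leftrightarrow A)) \leftrightarrow (A \to C) = ½ \leftrightarrow 1 = ½
(C \leftrightarrow A) \land (((C \to C) \land ((A \to A) \leftrightarrow A)) \leftrightarrow (A \to C)) = ½ \land ½ = ½

½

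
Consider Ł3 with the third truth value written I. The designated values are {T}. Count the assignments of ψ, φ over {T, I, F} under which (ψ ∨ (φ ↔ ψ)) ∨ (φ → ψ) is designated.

6

Of the 9 assignments, 6 give a value in {T}.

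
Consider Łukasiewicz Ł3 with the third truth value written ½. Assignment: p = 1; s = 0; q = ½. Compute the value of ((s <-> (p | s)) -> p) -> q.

p | s = 1 | 0 = 1
s <-> (p | s) = 0 <-> 1 = 0
(s <-> (p | s)) -> p = 0 -> 1 = 1
((s <-> (p | s)) -> p) -> q = 1 -> ½ = ½  [min(1, 1−1+½)]

½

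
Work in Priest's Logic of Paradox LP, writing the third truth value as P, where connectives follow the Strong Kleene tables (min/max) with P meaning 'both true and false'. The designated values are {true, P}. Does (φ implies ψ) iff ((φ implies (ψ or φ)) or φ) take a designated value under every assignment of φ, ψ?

No

Countermodel: φ=true, ψ=false gives false, which is not designated.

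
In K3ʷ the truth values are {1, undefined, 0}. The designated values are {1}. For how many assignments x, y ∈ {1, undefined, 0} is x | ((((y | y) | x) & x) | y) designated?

3

Designated under: (x=1, y=1); (x=1, y=0); (x=0, y=1).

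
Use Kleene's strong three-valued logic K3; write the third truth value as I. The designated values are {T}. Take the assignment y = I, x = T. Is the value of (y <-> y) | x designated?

y <-> y = I <-> I = I
(y <-> y) | x = I | T = T
T ∈ {T}.

Yes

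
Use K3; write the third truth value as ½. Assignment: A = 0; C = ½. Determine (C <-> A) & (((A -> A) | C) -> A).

C <-> A = ½ <-> 0 = ½
A -> A = 0 -> 0 = 1
(A -> A) | C = 1 | ½ = 1
((A -> A) | C) -> A = 1 -> 0 = 0
(C <-> A) & (((A -> A) | C) -> A) = ½ & 0 = 0

0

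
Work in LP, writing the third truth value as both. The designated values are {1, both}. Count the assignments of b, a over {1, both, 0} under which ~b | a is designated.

8

Of the 9 assignments, 8 give a value in {1, both}.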